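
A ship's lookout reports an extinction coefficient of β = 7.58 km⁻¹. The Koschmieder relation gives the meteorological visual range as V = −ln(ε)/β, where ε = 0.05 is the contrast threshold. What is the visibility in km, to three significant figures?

V = −ln(0.05) / 7.58 = 2.996 / 7.58 = 0.3952 km.

0.395 km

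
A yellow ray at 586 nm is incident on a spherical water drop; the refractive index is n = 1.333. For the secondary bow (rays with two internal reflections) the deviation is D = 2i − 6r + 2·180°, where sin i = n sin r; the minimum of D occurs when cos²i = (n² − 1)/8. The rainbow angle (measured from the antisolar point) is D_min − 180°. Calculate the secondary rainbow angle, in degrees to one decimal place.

50.9°

cos²i = (1.77689 − 1)/8 = 0.09711; i = arccos(0.31163) = 71.843°.
sin r = sin 71.843°/1.333 = 0.71283; r = 45.466°.
D_min = 2·71.843° − 6·45.466° + 360° = 230.891°.
Rainbow angle = D_min − 180° = 50.891°.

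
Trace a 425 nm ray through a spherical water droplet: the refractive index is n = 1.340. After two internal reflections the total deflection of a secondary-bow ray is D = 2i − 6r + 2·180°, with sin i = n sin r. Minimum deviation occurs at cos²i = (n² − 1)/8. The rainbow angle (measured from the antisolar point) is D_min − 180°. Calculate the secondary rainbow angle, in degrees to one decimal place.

52.7°

cos²i = (1.79560 − 1)/8 = 0.09945; i = arccos(0.31536) = 71.618°.
sin r = sin 71.618°/1.340 = 0.70819; r = 45.088°.
D_min = 2·71.618° − 6·45.088° + 360° = 232.709°.
Rainbow angle = D_min − 180° = 52.709°.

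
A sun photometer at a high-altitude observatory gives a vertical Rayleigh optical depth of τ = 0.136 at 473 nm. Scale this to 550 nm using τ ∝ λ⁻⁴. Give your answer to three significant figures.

0.0744

τ(550 nm) = τ(473 nm) × (473/550)⁴ = 0.136 × (0.8600)⁴ = 0.136 × 0.5470 = 0.0744.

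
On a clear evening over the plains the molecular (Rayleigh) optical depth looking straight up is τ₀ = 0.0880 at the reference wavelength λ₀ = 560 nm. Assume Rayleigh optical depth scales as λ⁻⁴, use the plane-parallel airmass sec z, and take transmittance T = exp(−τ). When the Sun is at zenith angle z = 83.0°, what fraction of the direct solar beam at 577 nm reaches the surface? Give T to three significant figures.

0.527

sec 83.0° = 8.2055.
τ = 0.0880 × (560/577)⁴ × 8.2055 = 0.0880 × 0.8873 × 8.2055 = 0.6407.
T = exp(−0.6407) = 0.5269.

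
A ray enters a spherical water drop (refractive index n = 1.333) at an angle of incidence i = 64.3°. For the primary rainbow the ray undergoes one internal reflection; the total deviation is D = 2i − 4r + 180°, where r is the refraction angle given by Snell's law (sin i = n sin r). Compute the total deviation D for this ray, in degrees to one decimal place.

138.5°

sin r = sin 64.3° / 1.333 = 0.9011/1.333 = 0.6760; r = 42.53°.
D = 2·64.3° − 4·42.53° + 180° = 128.60° − 170.12° + 180° = 138.48°.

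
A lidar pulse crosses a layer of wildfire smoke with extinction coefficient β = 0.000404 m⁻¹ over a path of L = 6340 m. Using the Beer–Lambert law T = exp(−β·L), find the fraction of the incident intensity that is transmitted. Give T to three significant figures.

0.0772

τ = β·L = 0.000404 × 6340 = 2.5614.
T = exp(−2.5614) = 0.0772.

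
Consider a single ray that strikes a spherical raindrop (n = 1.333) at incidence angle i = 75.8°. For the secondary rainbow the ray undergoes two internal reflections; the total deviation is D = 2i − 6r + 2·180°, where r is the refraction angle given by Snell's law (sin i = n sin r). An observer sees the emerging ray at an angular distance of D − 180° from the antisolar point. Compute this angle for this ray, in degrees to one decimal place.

sin r = sin 75.8° / 1.333 = 0.9694/1.333 = 0.7273; r = 46.66°.
D = 2·75.8° − 6·46.66° + 2·180° = 151.60° − 279.95° + 360° = 231.65°.
Angle from antisolar point = D − 180° = 51.65°.

51.7°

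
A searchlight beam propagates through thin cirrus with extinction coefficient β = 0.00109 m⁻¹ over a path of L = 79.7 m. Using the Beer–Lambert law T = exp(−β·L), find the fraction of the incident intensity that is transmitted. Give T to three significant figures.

τ = β·L = 0.00109 × 79.7 = 0.0869.
T = exp(−0.0869) = 0.9168.

0.917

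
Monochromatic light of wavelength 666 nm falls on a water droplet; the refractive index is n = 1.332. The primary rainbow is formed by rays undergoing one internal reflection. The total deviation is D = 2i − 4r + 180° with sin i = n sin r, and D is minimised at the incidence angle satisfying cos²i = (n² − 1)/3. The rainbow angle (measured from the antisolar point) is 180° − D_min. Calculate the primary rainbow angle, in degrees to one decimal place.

cos²i = (1.77422 − 1)/3 = 0.25807; i = arccos(0.50801) = 59.469°.
sin r = sin 59.469°/1.332 = 0.64666; r = 40.290°.
D_min = 2·59.469° − 4·40.290° + 180° = 137.776°.
Rainbow angle = 180° − D_min = 42.224°.

42.2°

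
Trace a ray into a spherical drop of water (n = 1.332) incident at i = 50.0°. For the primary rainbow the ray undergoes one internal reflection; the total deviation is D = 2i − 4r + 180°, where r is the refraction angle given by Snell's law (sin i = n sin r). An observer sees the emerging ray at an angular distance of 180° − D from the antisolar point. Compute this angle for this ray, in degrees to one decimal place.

sin r = sin 50.0° / 1.332 = 0.7660/1.332 = 0.5751; r = 35.11°.
D = 2·50.0° − 4·35.11° + 180° = 100.00° − 140.43° + 180° = 139.57°.
Angle from antisolar point = 180° − D = 40.43°.

40.4°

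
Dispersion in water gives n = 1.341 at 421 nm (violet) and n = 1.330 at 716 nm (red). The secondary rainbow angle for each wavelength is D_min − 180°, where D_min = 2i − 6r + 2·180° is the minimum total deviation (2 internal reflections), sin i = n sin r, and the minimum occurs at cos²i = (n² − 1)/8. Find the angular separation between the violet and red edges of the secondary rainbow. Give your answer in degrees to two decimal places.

At 421 nm (n = 1.341): cos²i = 0.09979 → i = 71.586°, r = 45.034°, D_min = 232.966°, rainbow angle = 52.966°.
At 716 nm (n = 1.330): cos²i = 0.09611 → i = 71.940°, r = 45.630°, D_min = 230.101°, rainbow angle = 50.101°.
Angular width = |52.966° − 50.101°| = 2.865°.

2.86°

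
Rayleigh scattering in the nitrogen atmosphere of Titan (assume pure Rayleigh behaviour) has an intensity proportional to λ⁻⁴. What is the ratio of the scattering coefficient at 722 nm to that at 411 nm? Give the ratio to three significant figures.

0.105

Rayleigh scattering ∝ λ⁻⁴, so the ratio of coefficients is the inverse fourth power of the wavelength ratio.
σ(722)/σ(411) = (411/722)⁴ = (0.5693)⁴ = 0.105.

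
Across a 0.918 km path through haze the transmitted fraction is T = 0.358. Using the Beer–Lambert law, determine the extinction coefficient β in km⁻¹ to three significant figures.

1.12 km⁻¹

Beer–Lambert: T = exp(−βL) ⇒ β = −ln(T)/L = −ln(0.358)/0.918 = 1.0272/0.918 = 1.119 km⁻¹.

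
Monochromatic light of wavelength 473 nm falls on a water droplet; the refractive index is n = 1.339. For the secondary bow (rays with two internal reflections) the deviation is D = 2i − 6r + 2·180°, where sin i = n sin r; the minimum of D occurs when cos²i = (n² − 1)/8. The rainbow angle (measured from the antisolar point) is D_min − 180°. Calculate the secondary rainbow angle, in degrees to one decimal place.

52.5°

cos²i = (1.79292 − 1)/8 = 0.09912; i = arccos(0.31483) = 71.650°.
sin r = sin 71.650°/1.339 = 0.70885; r = 45.141°.
D_min = 2·71.650° − 6·45.141° + 360° = 232.451°.
Rainbow angle = D_min − 180° = 52.451°.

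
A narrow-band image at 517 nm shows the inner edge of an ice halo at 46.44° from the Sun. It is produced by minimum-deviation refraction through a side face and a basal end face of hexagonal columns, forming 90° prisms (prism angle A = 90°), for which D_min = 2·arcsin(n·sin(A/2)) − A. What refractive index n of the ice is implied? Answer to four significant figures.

Rearranging: n = sin((D_min + A)/2) / sin(A/2).
(D_min + A)/2 = (46.44° + 90°)/2 = 68.220°.
n = sin 68.220° / sin 45° = 0.9286 / 0.7071 = 1.3133.

1.313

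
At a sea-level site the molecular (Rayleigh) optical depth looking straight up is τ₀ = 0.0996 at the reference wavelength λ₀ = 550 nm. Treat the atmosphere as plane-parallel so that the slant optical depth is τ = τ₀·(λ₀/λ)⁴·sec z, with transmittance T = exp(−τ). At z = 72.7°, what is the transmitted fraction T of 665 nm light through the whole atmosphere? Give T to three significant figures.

sec 72.7° = 3.3628.
τ = 0.0996 × (550/665)⁴ × 3.3628 = 0.0996 × 0.4679 × 3.3628 = 0.1567.
T = exp(−0.1567) = 0.8549.

0.855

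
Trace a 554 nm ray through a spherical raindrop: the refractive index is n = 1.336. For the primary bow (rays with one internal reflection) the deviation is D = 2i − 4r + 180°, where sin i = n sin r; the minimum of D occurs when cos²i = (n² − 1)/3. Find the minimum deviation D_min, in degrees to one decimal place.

138.4°

cos²i = (1.78490 − 1)/3 = 0.26163; i = arccos(0.51150) = 59.236°.
sin r = sin 59.236°/1.336 = 0.64318; r = 40.029°.
D_min = 2·59.236° − 4·40.029° + 180° = 138.356°.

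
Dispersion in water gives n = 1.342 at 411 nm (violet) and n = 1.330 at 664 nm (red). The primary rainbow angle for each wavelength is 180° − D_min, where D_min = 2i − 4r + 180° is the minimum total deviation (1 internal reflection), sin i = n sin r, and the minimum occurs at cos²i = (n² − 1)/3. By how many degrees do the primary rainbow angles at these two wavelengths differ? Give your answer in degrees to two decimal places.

1.73°

At 411 nm (n = 1.342): cos²i = 0.26699 → i = 58.888°, r = 39.641°, D_min = 139.213°, rainbow angle = 40.787°.
At 664 nm (n = 1.330): cos²i = 0.25630 → i = 59.585°, r = 40.422°, D_min = 137.484°, rainbow angle = 42.516°.
Angular width = |40.787° − 42.516°| = 1.729°.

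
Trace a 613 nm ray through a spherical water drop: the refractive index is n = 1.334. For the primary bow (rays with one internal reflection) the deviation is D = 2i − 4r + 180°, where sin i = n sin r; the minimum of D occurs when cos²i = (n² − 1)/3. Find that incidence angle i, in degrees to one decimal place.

59.4°

cos²i = (1.334² − 1)/3 = (1.77956 − 1)/3 = 0.25985.
cos i = 0.50976, so i = 59.352°.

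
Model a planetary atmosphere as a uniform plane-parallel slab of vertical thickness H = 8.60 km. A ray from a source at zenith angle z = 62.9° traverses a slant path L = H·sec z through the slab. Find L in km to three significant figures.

sec z = 1/cos 62.9° = 2.1952.
L = 8.60 × 2.1952 = 18.878 km.

18.9 km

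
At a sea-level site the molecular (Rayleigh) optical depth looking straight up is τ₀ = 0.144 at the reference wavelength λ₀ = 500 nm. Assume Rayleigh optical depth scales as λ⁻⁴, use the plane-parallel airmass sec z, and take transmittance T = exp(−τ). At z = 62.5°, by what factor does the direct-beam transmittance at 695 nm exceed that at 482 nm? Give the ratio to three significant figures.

1.32

Airmass: sec 62.5° = 2.1657.
τ(695 nm) = 0.144 × (500/695)⁴ × 2.1657 = 0.144 × 0.2679 × 2.1657 = 0.0835.
τ(482 nm) = 0.144 × (500/482)⁴ × 2.1657 = 0.144 × 1.1580 × 2.1657 = 0.3611.
T(695)/T(482) = exp(τ_B − τ_A) = exp(0.2776) = 1.3199.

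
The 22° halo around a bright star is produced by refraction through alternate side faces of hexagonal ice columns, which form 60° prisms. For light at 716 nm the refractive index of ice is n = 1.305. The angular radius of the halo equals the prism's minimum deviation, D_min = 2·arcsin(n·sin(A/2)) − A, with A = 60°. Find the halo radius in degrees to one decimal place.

21.5°

n·sin(A/2) = 1.305 × sin 30° = 1.305 × 0.5000 = 0.6525.
D_min = 2·arcsin(0.6525) − 60° = 2 × 40.730° − 60° = 21.461°.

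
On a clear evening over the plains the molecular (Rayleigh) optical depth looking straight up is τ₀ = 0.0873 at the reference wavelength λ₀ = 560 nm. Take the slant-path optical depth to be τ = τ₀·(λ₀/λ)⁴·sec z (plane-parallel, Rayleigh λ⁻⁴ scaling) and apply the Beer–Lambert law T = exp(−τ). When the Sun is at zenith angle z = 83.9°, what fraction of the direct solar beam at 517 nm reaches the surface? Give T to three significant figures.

0.323

sec 83.9° = 9.4105.
τ = 0.0873 × (560/517)⁴ × 9.4105 = 0.0873 × 1.3765 × 9.4105 = 1.1309.
T = exp(−1.1309) = 0.3227.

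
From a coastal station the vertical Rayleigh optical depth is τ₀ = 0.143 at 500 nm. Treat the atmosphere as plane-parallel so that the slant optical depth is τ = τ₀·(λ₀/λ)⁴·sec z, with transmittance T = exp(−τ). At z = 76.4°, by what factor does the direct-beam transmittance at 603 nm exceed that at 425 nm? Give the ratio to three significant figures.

2.40

Airmass: sec 76.4° = 4.2527.
τ(603 nm) = 0.143 × (500/603)⁴ × 4.2527 = 0.143 × 0.4727 × 4.2527 = 0.2875.
τ(425 nm) = 0.143 × (500/425)⁴ × 4.2527 = 0.143 × 1.9157 × 4.2527 = 1.1650.
T(603)/T(425) = exp(τ_B − τ_A) = exp(0.8775) = 2.4049.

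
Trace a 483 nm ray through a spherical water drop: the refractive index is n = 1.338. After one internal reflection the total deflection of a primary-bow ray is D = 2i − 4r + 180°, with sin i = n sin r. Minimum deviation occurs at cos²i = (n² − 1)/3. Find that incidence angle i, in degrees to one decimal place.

59.1°

cos²i = (1.338² − 1)/3 = (1.79024 − 1)/3 = 0.26341.
cos i = 0.51324, so i = 59.120°.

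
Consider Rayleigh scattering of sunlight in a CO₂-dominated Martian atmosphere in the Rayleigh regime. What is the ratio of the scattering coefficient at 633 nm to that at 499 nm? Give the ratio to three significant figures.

0.386

Rayleigh scattering ∝ λ⁻⁴, so the ratio of coefficients is the inverse fourth power of the wavelength ratio.
σ(633)/σ(499) = (499/633)⁴ = (0.7883)⁴ = 0.3862.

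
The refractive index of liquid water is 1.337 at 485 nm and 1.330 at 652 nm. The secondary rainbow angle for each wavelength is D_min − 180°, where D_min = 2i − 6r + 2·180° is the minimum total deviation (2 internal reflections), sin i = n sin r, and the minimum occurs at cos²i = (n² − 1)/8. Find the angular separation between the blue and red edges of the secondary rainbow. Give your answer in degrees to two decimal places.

At 485 nm (n = 1.337): cos²i = 0.09845 → i = 71.714°, r = 45.249°, D_min = 231.934°, rainbow angle = 51.934°.
At 652 nm (n = 1.330): cos²i = 0.09611 → i = 71.940°, r = 45.630°, D_min = 230.101°, rainbow angle = 50.101°.
Angular width = |51.934° − 50.101°| = 1.832°.

1.83°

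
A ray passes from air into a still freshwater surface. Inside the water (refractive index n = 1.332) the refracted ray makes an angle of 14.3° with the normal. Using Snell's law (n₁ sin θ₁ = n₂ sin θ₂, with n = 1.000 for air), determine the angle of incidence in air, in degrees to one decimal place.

Snell: sin θ_i = n · sin θ_r = 1.332 × sin 14.3° = 1.332 × 0.2470 = 0.3290.
θ_i = arcsin(0.3290) = 19.21°.

19.2°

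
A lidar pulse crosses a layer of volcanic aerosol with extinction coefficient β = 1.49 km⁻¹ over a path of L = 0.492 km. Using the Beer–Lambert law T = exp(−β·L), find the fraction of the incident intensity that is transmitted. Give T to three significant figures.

0.480

τ = β·L = 1.49 × 0.492 = 0.7331.
T = exp(−0.7331) = 0.4804.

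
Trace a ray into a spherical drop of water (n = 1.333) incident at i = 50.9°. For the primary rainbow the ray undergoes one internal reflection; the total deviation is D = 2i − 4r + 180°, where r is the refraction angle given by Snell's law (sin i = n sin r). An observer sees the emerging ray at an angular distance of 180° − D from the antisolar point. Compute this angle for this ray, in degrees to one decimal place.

40.6°

sin r = sin 50.9° / 1.333 = 0.7760/1.333 = 0.5822; r = 35.60°.
D = 2·50.9° − 4·35.60° + 180° = 101.80° − 142.42° + 180° = 139.38°.
Angle from antisolar point = 180° − D = 40.62°.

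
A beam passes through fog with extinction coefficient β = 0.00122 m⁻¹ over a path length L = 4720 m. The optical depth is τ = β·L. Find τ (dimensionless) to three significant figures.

τ = β·L = 0.00122 × 4720 = 5.7584.

5.76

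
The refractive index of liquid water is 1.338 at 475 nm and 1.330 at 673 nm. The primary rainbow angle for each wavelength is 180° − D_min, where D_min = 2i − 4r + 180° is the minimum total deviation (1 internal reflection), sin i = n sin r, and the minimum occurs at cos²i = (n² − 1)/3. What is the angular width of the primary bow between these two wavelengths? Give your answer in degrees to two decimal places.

1.16°

At 475 nm (n = 1.338): cos²i = 0.26341 → i = 59.120°, r = 39.899°, D_min = 138.643°, rainbow angle = 41.357°.
At 673 nm (n = 1.330): cos²i = 0.25630 → i = 59.585°, r = 40.422°, D_min = 137.484°, rainbow angle = 42.516°.
Angular width = |41.357° − 42.516°| = 1.160°.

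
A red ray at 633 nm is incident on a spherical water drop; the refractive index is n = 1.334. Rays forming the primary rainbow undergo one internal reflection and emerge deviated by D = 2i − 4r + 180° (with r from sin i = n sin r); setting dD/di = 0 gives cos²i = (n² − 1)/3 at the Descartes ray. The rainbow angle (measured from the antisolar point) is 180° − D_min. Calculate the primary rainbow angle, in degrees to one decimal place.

cos²i = (1.77956 − 1)/3 = 0.25985; i = arccos(0.50976) = 59.352°.
sin r = sin 59.352°/1.334 = 0.64492; r = 40.159°.
D_min = 2·59.352° − 4·40.159° + 180° = 138.067°.
Rainbow angle = 180° − D_min = 41.933°.

41.9°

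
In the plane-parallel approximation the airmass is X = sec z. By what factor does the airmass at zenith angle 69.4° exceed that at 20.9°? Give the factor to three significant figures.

2.66

X(69.4°)/X(20.9°) = sec 69.4° / sec 20.9° = cos 20.9° / cos 69.4° = 0.9342/0.3518 = 2.6552.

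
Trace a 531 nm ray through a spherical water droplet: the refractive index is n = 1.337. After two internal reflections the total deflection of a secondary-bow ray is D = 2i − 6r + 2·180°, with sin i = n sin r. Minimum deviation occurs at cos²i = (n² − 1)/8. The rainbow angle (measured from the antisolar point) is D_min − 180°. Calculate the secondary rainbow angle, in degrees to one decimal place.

51.9°

cos²i = (1.78757 − 1)/8 = 0.09845; i = arccos(0.31376) = 71.714°.
sin r = sin 71.714°/1.337 = 0.71017; r = 45.249°.
D_min = 2·71.714° − 6·45.249° + 360° = 231.934°.
Rainbow angle = D_min − 180° = 51.934°.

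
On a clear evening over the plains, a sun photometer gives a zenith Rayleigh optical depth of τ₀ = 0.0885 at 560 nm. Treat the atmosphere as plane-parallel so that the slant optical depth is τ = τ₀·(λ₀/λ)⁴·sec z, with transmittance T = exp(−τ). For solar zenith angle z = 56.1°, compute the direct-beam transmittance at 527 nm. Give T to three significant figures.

0.817

sec 56.1° = 1.7929.
τ = 0.0885 × (560/527)⁴ × 1.7929 = 0.0885 × 1.2750 × 1.7929 = 0.2023.
T = exp(−0.2023) = 0.8168.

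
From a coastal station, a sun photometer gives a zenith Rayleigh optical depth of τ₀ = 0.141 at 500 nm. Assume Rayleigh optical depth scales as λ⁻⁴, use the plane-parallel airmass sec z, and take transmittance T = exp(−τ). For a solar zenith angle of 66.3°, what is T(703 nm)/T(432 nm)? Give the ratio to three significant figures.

1.72

Airmass: sec 66.3° = 2.4879.
τ(703 nm) = 0.141 × (500/703)⁴ × 2.4879 = 0.141 × 0.2559 × 2.4879 = 0.0898.
τ(432 nm) = 0.141 × (500/432)⁴ × 2.4879 = 0.141 × 1.7945 × 2.4879 = 0.6295.
T(703)/T(432) = exp(τ_B − τ_A) = exp(0.5397) = 1.7155.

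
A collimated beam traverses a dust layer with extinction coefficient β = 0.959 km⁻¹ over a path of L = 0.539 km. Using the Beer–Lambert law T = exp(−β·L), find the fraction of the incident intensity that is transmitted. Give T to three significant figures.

0.596

τ = β·L = 0.959 × 0.539 = 0.5169.
T = exp(−0.5169) = 0.5964.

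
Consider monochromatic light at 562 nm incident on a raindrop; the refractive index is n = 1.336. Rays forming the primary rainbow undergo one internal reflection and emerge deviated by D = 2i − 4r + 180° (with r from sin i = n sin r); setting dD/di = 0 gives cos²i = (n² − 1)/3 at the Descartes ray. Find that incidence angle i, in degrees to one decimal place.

59.2°

cos²i = (1.336² − 1)/3 = (1.78490 − 1)/3 = 0.26163.
cos i = 0.51150, so i = 59.236°.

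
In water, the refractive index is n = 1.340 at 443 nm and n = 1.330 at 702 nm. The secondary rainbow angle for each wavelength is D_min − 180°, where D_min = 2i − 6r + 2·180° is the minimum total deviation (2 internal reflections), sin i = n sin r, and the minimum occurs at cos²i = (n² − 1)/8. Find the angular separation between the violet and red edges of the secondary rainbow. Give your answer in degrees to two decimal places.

2.61°

At 443 nm (n = 1.340): cos²i = 0.09945 → i = 71.618°, r = 45.088°, D_min = 232.709°, rainbow angle = 52.709°.
At 702 nm (n = 1.330): cos²i = 0.09611 → i = 71.940°, r = 45.630°, D_min = 230.101°, rainbow angle = 50.101°.
Angular width = |52.709° − 50.101°| = 2.608°.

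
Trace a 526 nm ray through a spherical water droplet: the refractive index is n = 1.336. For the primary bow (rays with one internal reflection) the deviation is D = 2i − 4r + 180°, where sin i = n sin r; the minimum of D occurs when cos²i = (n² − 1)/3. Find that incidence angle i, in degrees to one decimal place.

59.2°

cos²i = (1.336² − 1)/3 = (1.78490 − 1)/3 = 0.26163.
cos i = 0.51150, so i = 59.236°.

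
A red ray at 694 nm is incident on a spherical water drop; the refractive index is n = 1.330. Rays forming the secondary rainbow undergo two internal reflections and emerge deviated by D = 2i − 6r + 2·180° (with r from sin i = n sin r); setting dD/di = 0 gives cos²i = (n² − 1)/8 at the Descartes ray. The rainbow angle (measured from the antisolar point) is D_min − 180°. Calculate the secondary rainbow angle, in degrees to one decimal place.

50.1°

cos²i = (1.76890 − 1)/8 = 0.09611; i = arccos(0.31002) = 71.940°.
sin r = sin 71.940°/1.330 = 0.71483; r = 45.630°.
D_min = 2·71.940° − 6·45.630° + 360° = 230.101°.
Rainbow angle = D_min − 180° = 50.101°.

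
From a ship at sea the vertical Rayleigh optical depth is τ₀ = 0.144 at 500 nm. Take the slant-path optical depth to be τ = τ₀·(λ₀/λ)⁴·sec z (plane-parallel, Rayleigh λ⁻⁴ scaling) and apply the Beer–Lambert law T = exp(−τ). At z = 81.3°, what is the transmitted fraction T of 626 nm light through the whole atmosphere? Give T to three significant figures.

sec 81.3° = 6.6111.
τ = 0.144 × (500/626)⁴ × 6.6111 = 0.144 × 0.4070 × 6.6111 = 0.3875.
T = exp(−0.3875) = 0.6788.

0.679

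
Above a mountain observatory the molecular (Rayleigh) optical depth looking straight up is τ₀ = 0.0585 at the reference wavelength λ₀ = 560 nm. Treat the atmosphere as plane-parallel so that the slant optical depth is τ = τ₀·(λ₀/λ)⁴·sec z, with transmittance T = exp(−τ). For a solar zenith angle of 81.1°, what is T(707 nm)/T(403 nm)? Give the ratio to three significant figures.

3.53

Airmass: sec 81.1° = 6.4637.
τ(707 nm) = 0.0585 × (560/707)⁴ × 6.4637 = 0.0585 × 0.3936 × 6.4637 = 0.1488.
τ(403 nm) = 0.0585 × (560/403)⁴ × 6.4637 = 0.0585 × 3.7285 × 6.4637 = 1.4098.
T(707)/T(403) = exp(τ_B − τ_A) = exp(1.2610) = 3.5289.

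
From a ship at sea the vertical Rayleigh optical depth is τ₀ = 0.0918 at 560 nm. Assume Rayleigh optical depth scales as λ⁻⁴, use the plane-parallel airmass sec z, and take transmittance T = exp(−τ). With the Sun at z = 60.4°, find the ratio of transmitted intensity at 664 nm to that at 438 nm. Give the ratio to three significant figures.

1.50

Airmass: sec 60.4° = 2.0245.
τ(664 nm) = 0.0918 × (560/664)⁴ × 2.0245 = 0.0918 × 0.5059 × 2.0245 = 0.0940.
τ(438 nm) = 0.0918 × (560/438)⁴ × 2.0245 = 0.0918 × 2.6721 × 2.0245 = 0.4966.
T(664)/T(438) = exp(τ_B − τ_A) = exp(0.4026) = 1.4957.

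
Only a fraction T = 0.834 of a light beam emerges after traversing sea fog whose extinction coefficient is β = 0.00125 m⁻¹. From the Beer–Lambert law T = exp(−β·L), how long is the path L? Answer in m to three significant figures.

Beer–Lambert: T = exp(−βL) ⇒ L = −ln(T)/β = −ln(0.834)/0.00125 = 0.1815/0.00125 = 145.2 m.

145 m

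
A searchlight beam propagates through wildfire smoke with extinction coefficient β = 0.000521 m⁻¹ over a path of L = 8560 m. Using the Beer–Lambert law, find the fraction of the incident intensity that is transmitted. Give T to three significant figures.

τ = β·L = 0.000521 × 8560 = 4.4598.
T = exp(−4.4598) = 0.0116.

0.0116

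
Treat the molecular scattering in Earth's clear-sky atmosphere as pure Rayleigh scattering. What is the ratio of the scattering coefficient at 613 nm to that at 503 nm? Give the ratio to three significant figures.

0.453

Rayleigh scattering ∝ λ⁻⁴, so the ratio of coefficients is the inverse fourth power of the wavelength ratio.
σ(613)/σ(503) = (503/613)⁴ = (0.8206)⁴ = 0.4533.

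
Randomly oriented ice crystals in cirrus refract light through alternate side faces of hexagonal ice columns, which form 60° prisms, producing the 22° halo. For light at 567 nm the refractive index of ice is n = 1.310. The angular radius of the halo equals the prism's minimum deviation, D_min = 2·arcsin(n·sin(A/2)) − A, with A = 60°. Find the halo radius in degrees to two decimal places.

21.84°

n·sin(A/2) = 1.310 × sin 30° = 1.310 × 0.5000 = 0.6550.
D_min = 2·arcsin(0.6550) − 60° = 2 × 40.920° − 60° = 21.839°.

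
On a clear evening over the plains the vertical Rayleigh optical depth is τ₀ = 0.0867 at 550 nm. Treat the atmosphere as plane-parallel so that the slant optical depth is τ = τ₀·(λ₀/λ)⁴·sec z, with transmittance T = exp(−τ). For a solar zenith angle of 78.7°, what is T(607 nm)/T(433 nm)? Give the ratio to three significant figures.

2.35

Airmass: sec 78.7° = 5.1034.
τ(607 nm) = 0.0867 × (550/607)⁴ × 5.1034 = 0.0867 × 0.6741 × 5.1034 = 0.2982.
τ(433 nm) = 0.0867 × (550/433)⁴ × 5.1034 = 0.0867 × 2.6031 × 5.1034 = 1.1518.
T(607)/T(433) = exp(τ_B − τ_A) = exp(0.8536) = 2.3480.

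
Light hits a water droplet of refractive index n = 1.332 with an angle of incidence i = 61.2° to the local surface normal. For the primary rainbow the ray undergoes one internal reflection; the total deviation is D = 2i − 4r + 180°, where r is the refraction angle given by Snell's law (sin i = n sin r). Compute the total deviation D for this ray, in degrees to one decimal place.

sin r = sin 61.2° / 1.332 = 0.8763/1.332 = 0.6579; r = 41.14°.
D = 2·61.2° − 4·41.14° + 180° = 122.40° − 164.56° + 180° = 137.84°.

137.8°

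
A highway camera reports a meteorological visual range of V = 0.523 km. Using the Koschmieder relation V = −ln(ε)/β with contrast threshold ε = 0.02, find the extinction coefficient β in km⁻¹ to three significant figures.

7.48 km⁻¹

β = −ln(0.02) / V = 3.912 / 0.523 = 7.4800 km⁻¹.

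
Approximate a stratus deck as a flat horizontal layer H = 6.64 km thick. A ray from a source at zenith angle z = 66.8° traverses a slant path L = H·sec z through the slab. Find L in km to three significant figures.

sec z = 1/cos 66.8° = 2.5384.
L = 6.64 × 2.5384 = 16.855 km.

16.9 km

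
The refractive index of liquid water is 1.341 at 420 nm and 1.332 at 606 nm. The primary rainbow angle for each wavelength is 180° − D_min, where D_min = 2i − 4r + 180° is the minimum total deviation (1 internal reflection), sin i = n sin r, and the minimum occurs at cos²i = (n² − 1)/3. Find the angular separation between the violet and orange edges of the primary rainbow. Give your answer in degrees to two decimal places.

At 420 nm (n = 1.341): cos²i = 0.26609 → i = 58.946°, r = 39.705°, D_min = 139.071°, rainbow angle = 40.929°.
At 606 nm (n = 1.332): cos²i = 0.25807 → i = 59.469°, r = 40.290°, D_min = 137.776°, rainbow angle = 42.224°.
Angular width = |40.929° − 42.224°| = 1.295°.

1.29°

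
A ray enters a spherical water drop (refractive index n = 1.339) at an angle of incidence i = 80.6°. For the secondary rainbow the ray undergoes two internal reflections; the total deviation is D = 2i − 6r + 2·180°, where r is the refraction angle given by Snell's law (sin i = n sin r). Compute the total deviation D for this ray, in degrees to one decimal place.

236.4°

sin r = sin 80.6° / 1.339 = 0.9866/1.339 = 0.7368; r = 47.46°.
D = 2·80.6° − 6·47.46° + 2·180° = 161.20° − 284.76° + 360° = 236.44°.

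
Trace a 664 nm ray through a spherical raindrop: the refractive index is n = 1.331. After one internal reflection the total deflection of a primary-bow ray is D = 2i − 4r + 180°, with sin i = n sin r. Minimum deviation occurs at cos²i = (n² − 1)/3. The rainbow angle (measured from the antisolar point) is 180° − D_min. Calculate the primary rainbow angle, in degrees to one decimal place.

42.4°

cos²i = (1.77156 − 1)/3 = 0.25719; i = arccos(0.50714) = 59.527°.
sin r = sin 59.527°/1.331 = 0.64753; r = 40.356°.
D_min = 2·59.527° − 4·40.356° + 180° = 137.630°.
Rainbow angle = 180° − D_min = 42.370°.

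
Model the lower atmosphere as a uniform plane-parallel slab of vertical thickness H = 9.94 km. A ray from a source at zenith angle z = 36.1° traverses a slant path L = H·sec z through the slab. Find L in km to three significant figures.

12.3 km

sec z = 1/cos 36.1° = 1.2376.
L = 9.94 × 1.2376 = 12.302 km.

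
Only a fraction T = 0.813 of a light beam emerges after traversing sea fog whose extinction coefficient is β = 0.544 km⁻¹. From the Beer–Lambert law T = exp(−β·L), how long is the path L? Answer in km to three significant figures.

0.381 km

Beer–Lambert: T = exp(−βL) ⇒ L = −ln(T)/β = −ln(0.813)/0.544 = 0.2070/0.544 = 0.3806 km.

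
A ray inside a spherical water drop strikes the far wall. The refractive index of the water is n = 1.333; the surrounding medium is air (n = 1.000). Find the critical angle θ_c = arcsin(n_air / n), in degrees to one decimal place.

48.6°

sin θ_c = n_air / n = 1.000 / 1.333 = 0.7502.
θ_c = arcsin(0.7502) = 48.61°.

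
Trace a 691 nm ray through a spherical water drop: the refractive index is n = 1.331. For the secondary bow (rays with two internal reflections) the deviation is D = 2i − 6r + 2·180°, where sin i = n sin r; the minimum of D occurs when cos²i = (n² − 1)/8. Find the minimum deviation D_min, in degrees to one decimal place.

230.4°

cos²i = (1.77156 − 1)/8 = 0.09645; i = arccos(0.31056) = 71.907°.
sin r = sin 71.907°/1.331 = 0.71417; r = 45.575°.
D_min = 2·71.907° − 6·45.575° + 360° = 230.365°.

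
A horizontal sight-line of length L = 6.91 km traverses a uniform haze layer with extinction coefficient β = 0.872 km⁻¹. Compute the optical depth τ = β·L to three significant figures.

τ = β·L = 0.872 × 6.91 = 6.0255.

6.03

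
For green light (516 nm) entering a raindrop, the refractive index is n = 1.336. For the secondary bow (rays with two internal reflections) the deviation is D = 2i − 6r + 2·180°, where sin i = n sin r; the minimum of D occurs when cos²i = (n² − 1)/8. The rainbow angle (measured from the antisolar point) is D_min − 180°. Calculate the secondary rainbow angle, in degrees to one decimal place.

cos²i = (1.78490 − 1)/8 = 0.09811; i = arccos(0.31323) = 71.746°.
sin r = sin 71.746°/1.336 = 0.71084; r = 45.303°.
D_min = 2·71.746° − 6·45.303° + 360° = 231.674°.
Rainbow angle = D_min − 180° = 51.674°.

51.7°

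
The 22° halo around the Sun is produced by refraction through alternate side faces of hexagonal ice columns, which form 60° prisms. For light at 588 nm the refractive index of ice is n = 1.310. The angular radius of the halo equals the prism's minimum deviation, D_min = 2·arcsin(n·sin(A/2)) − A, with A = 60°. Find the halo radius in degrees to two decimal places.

21.84°

n·sin(A/2) = 1.310 × sin 30° = 1.310 × 0.5000 = 0.6550.
D_min = 2·arcsin(0.6550) − 60° = 2 × 40.920° − 60° = 21.839°.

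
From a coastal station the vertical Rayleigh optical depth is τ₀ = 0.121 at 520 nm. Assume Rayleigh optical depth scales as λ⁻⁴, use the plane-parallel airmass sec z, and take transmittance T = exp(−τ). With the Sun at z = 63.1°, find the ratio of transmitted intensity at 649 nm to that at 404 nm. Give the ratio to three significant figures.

Airmass: sec 63.1° = 2.2103.
τ(649 nm) = 0.121 × (520/649)⁴ × 2.2103 = 0.121 × 0.4121 × 2.2103 = 0.1102.
τ(404 nm) = 0.121 × (520/404)⁴ × 2.2103 = 0.121 × 2.7447 × 2.2103 = 0.7340.
T(649)/T(404) = exp(τ_B − τ_A) = exp(0.6238) = 1.8660.

1.87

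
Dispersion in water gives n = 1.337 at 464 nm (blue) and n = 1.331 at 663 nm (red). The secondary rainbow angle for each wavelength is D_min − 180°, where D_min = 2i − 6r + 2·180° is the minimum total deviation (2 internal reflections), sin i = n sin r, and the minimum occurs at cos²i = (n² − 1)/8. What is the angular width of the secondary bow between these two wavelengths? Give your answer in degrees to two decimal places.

1.57°

At 464 nm (n = 1.337): cos²i = 0.09845 → i = 71.714°, r = 45.249°, D_min = 231.934°, rainbow angle = 51.934°.
At 663 nm (n = 1.331): cos²i = 0.09645 → i = 71.907°, r = 45.575°, D_min = 230.365°, rainbow angle = 50.365°.
Angular width = |51.934° − 50.365°| = 1.569°.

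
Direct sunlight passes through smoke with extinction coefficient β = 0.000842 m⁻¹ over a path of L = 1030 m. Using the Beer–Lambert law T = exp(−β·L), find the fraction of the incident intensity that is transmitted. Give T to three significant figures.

τ = β·L = 0.000842 × 1030 = 0.8673.
T = exp(−0.8673) = 0.4201.

0.420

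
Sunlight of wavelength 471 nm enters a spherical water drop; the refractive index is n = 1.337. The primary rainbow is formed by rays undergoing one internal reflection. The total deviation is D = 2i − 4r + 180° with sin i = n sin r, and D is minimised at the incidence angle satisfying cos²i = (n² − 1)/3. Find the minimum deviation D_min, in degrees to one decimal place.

cos²i = (1.78757 − 1)/3 = 0.26252; i = arccos(0.51237) = 59.178°.
sin r = sin 59.178°/1.337 = 0.64231; r = 39.964°.
D_min = 2·59.178° − 4·39.964° + 180° = 138.500°.

138.5°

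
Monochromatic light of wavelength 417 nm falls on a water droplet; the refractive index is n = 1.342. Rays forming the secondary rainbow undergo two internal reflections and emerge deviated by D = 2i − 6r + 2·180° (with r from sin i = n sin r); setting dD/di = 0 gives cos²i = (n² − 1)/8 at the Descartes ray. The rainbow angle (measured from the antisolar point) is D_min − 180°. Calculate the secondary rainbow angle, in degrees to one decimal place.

cos²i = (1.80096 − 1)/8 = 0.10012; i = arccos(0.31642) = 71.554°.
sin r = sin 71.554°/1.342 = 0.70687; r = 44.981°.
D_min = 2·71.554° − 6·44.981° + 360° = 233.222°.
Rainbow angle = D_min − 180° = 53.222°.

53.2°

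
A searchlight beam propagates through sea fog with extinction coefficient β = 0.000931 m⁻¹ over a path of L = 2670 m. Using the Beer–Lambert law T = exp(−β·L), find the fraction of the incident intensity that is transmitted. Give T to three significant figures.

τ = β·L = 0.000931 × 2670 = 2.4858.
T = exp(−2.4858) = 0.0833.

0.0833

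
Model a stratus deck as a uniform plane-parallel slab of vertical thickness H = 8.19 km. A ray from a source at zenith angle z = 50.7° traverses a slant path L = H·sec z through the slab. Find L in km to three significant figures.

12.9 km

sec z = 1/cos 50.7° = 1.5788.
L = 8.19 × 1.5788 = 12.931 km.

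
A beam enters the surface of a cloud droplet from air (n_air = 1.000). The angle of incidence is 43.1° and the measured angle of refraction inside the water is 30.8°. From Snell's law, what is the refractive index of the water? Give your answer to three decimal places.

n = sin θ_i / sin θ_r = sin 43.1° / sin 30.8° = 0.6833 / 0.5120 = 1.3344.

1.334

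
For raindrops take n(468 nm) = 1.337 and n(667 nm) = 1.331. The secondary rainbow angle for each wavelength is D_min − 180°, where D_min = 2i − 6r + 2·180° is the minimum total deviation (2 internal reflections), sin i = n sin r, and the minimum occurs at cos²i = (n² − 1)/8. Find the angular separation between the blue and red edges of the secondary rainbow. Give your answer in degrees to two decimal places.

At 468 nm (n = 1.337): cos²i = 0.09845 → i = 71.714°, r = 45.249°, D_min = 231.934°, rainbow angle = 51.934°.
At 667 nm (n = 1.331): cos²i = 0.09645 → i = 71.907°, r = 45.575°, D_min = 230.365°, rainbow angle = 50.365°.
Angular width = |51.934° − 50.365°| = 1.569°.

1.57°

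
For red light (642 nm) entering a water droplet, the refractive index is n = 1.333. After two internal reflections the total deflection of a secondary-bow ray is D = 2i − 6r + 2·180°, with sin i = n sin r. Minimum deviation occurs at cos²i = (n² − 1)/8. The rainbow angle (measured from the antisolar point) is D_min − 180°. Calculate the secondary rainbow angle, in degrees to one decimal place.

cos²i = (1.77689 − 1)/8 = 0.09711; i = arccos(0.31163) = 71.843°.
sin r = sin 71.843°/1.333 = 0.71283; r = 45.466°.
D_min = 2·71.843° − 6·45.466° + 360° = 230.891°.
Rainbow angle = D_min − 180° = 50.891°.

50.9°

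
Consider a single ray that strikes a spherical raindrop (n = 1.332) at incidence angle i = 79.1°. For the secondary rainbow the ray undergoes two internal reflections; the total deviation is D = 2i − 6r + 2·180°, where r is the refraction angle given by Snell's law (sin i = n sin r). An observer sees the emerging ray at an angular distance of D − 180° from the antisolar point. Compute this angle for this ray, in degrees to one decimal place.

53.2°

sin r = sin 79.1° / 1.332 = 0.9820/1.332 = 0.7372; r = 47.49°.
D = 2·79.1° − 6·47.49° + 2·180° = 158.20° − 284.96° + 360° = 233.24°.
Angle from antisolar point = D − 180° = 53.24°.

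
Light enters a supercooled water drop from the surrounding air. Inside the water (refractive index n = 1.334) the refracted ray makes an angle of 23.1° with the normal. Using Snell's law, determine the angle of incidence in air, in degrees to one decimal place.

Snell: sin θ_i = n · sin θ_r = 1.334 × sin 23.1° = 1.334 × 0.3923 = 0.5234.
θ_i = arcsin(0.5234) = 31.56°.

31.6°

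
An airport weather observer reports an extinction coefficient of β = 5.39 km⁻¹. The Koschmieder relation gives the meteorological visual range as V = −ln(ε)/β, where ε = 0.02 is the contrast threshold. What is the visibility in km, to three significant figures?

0.726 km

V = −ln(0.02) / 5.39 = 3.912 / 5.39 = 0.7258 km.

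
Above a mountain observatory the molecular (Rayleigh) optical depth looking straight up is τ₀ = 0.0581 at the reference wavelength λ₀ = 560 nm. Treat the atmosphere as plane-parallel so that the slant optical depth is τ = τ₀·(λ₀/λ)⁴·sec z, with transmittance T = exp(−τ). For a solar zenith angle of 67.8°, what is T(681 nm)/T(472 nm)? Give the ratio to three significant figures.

Airmass: sec 67.8° = 2.6466.
τ(681 nm) = 0.0581 × (560/681)⁴ × 2.6466 = 0.0581 × 0.4573 × 2.6466 = 0.0703.
τ(472 nm) = 0.0581 × (560/472)⁴ × 2.6466 = 0.0581 × 1.9815 × 2.6466 = 0.3047.
T(681)/T(472) = exp(τ_B − τ_A) = exp(0.2344) = 1.2641.

1.26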